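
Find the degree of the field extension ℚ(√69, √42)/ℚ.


[ℚ(√69,√42):ℚ] = [ℚ(√69,√42):ℚ(√69)]·[ℚ(√69):ℚ] = 2·2 = 4

[ℚ(√69, √42)/ℚ] = 4


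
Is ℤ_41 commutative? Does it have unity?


ℤ_41 is a commutative ring with unity 1; 41 is prime, so ℤ_41 is a field (hence an integral domain)
Commutative: Yes
Integral domain: Yes
Has unity: Yes

ℤ_41: Commutative=Yes, Unity=Yes


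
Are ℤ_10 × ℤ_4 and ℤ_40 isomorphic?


Comparing ℤ_10 × ℤ_4 and ℤ_40:
gcd(10,4) = 2 ≠ 1. Max element order in ℤ_10×ℤ_4 is lcm(10,4) = 20 < 40, so it has no element of order 40

No, ℤ_10 × ℤ_4 ≇ ℤ_40


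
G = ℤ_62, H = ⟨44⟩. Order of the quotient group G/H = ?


|⟨44⟩| = n / gcd(44, 62) = 62 / 2 = 31
H is normal (ℤ_62 is abelian).
|G/H| = |G| / |H| = 62 / 31 = 2

|G/H| = 2


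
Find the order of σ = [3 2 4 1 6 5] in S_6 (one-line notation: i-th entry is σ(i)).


Cycle decomposition: (1 3 4) (5 6)
Cycle lengths: 3, 2
Order = lcm(3, 2) = 6

ord(σ) = 6


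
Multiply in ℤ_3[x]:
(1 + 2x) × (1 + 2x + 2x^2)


Expand and collect like terms; reduce coefficients mod 3:
x^0: 1·1 = 1 ≡ 1 (mod 3)
x^1: 1·2 + 2·1 = 4 ≡ 1 (mod 3)
x^2: 1·2 + 2·2 = 6 ≡ 0 (mod 3)
x^3: 2·2 = 4 ≡ 1 (mod 3)
Result: 1 + x + x^3

f · g = 1 + x + x^3


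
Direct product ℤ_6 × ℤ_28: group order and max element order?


|ℤ_6 × ℤ_28| = 6 × 28 = 168
Max element order = lcm(6,28) = 84
Cyclic? No (gcd=2)

|ℤ_6×ℤ_28| = 168, max element order = 84


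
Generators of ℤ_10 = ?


g generates ℤ_n iff gcd(g,n) = 1
Checking each g ∈ {1,...,9}:
gcd(1,10) = 1
gcd(2,10) = 2
gcd(3,10) = 1
gcd(4,10) = 2
gcd(5,10) = 5
gcd(6,10) = 2
gcd(7,10) = 1
gcd(8,10) = 2
gcd(9,10) = 1
Generators: {1, 3, 7, 9}
Number of generators = φ(10) = 4

Generators of ℤ_10 = {1, 3, 7, 9}


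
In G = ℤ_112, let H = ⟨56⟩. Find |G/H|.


|⟨56⟩| = n / gcd(56, 112) = 112 / 56 = 2
H is normal (ℤ_112 is abelian).
|G/H| = |G| / |H| = 112 / 2 = 56

|G/H| = 56


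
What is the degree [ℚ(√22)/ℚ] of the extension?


√22 has minimal polynomial x² - 22 (irreducible over ℚ since 22 is squarefree)

[ℚ(√22)/ℚ] = 2


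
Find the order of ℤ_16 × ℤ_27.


|A × B| = |A| · |B|
|ℤ_16 × ℤ_27| = 16 × 27 = 432

|ℤ_16 × ℤ_27| = 432


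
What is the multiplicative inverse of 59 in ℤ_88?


Use the extended Euclidean algorithm to write 1 = 59·s + 88·t; then s mod 88 is the inverse.
Euclidean algorithm:
  59 = 0·88 + 59
  88 = 1·59 + 29
  59 = 2·29 + 1
  29 = 29·1 + 0
gcd(59,88) = 1
Back-substitution gives: 59·(3) + 88·(-2) = 1
So 59⁻¹ ≡ 3 ≡ 3 (mod 88)
Check: 59 × 3 = 177 ≡ 1 (mod 88) ✓

59⁻¹ ≡ 3 (mod 88)


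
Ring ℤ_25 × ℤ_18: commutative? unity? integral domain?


Direct product ring; commutative with unity (1,1); but (1,0)·(0,1) = (0,0) gives zero divisors, so not an integral domain
Commutative: Yes
Integral domain: No
Has unity: Yes

ℤ_25 × ℤ_18: Commutative=Yes, Unity=Yes


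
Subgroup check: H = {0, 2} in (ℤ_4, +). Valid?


Subgroup test for H = {0, 2} in (ℤ_4, +):
(1) 0 ∈ H? Yes
(2) Closure: for all a,b ∈ H, (a+b) mod 4 ∈ H? Yes
(3) Inverses: for all a ∈ H, -a mod 4 ∈ H? Yes

Yes, H is a subgroup of ℤ_4


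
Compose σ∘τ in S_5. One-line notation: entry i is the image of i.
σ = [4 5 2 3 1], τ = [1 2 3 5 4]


σ∘τ: apply τ first, then σ
1 →τ 1 →σ 4
2 →τ 2 →σ 5
3 →τ 3 →σ 2
4 →τ 5 →σ 1
5 →τ 4 →σ 3

σ∘τ = [4 5 2 1 3]


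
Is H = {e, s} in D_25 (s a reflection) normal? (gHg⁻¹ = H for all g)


H = {e, s} in D_25 (s a reflection)
r·s·r⁻¹ = sr⁻² ≠ s for n ≥ 3, so {e, s} is not closed under conjugation

No, not a normal subgroup


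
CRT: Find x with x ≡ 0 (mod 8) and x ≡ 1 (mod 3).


m₁ = 8, m₂ = 3, gcd = 1, so CRT applies. M = m₁·m₂ = 24
Let M₁ = M/m₁ = 3, M₂ = M/m₂ = 8
Find y₁ ≡ M₁⁻¹ (mod m₁): 3⁻¹ ≡ 3 (mod 8)
Find y₂ ≡ M₂⁻¹ (mod m₂): 8⁻¹ ≡ 2 (mod 3)
x = a₁·M₁·y₁ + a₂·M₂·y₂ = 0·3·3 + 1·8·2 = 16
Reduce mod 24: x ≡ 16
Check: 16 mod 8 = 0 ✓, 16 mod 3 = 1 ✓

x ≡ 16 (mod 24)


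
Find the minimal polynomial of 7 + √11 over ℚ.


Let α = 7 + √11. Then α - 7 = √11, so (α - 7)² = 11, giving α² - 14α + 38 = 0. Degree 2 and α ∉ ℚ, so this is the minimal polynomial.

Minimal polynomial: x² - 14x + 38


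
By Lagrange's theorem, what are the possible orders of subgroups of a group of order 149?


Lagrange's theorem: |H| divides |G|
|G| = 149
Divisors of 149: 1, 149

Possible subgroup orders: {1, 149}


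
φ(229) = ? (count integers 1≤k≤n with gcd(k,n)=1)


Factor n: 229 = 229
φ(n) = n · ∏(1 - 1/p) over distinct primes p | n
φ(229) = 229 · (1 - 1/229) = 228

φ(229) = 228


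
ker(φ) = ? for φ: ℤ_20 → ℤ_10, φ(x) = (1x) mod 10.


Kernel = preimage of identity
ker(φ) = {x ∈ ℤ_20 : 1x ≡ 0 (mod 10)}. Since 10 | 20, φ is well-defined. The kernel is the cyclic subgroup ⟨10⟩ of ℤ_20 (order 2), i.e. {0, 10}

ker(φ) = {0, 10}


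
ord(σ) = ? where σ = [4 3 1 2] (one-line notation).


Cycle decomposition: (1 4 2 3)
Cycle lengths: 4
Order = lcm(4) = 4

ord(σ) = 4


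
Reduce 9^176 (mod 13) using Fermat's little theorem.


Fermat's little theorem: if p is prime and gcd(a,p)=1, then a^(p-1) ≡ 1 (mod p)
p = 13 is prime, gcd(9,13) = 1
Reduce exponent: 176 mod 12 = 8
So 9^176 ≡ 9^8 (mod 13)
9^8 mod 13 = 3

9^176 ≡ 3 (mod 13)


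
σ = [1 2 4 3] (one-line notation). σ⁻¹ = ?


To find σ⁻¹, swap domain and range:
σ(1) = 1 → σ⁻¹(1) = 1
σ(2) = 2 → σ⁻¹(2) = 2
σ(3) = 4 → σ⁻¹(4) = 3
σ(4) = 3 → σ⁻¹(3) = 4

σ⁻¹ = [1 2 4 3]


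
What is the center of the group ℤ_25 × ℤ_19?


Z(G) = {g ∈ G | gx = xg for all x ∈ G}
Direct product of abelian groups is abelian, so Z(G) = G

Z(ℤ_25 × ℤ_19) = ℤ_25 × ℤ_19


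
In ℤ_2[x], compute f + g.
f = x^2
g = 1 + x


Add coefficients mod 2:
x^0: 0 + 1 = 1 (mod 2)
x^1: 0 + 1 = 1 (mod 2)
x^2: 1 + 0 = 1 (mod 2)
Result: 1 + x + x^2

f + g = 1 + x + x^2


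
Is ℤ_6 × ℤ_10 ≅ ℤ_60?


Comparing ℤ_6 × ℤ_10 and ℤ_60:
gcd(6,10) = 2 ≠ 1. Max element order in ℤ_6×ℤ_10 is lcm(6,10) = 30 < 60, so it has no element of order 60

No, ℤ_6 × ℤ_10 ≇ ℤ_60


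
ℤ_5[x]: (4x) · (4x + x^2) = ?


Expand and collect like terms; reduce coefficients mod 5:
x^0: 0·0 = 0 ≡ 0 (mod 5)
x^1: 0·4 + 4·0 = 0 ≡ 0 (mod 5)
x^2: 0·1 + 4·4 = 16 ≡ 1 (mod 5)
x^3: 4·1 = 4 ≡ 4 (mod 5)
Result: x^2 + 4x^3

f · g = x^2 + 4x^3


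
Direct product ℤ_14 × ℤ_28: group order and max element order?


|ℤ_14 × ℤ_28| = 14 × 28 = 392
Max element order = lcm(14,28) = 28
Cyclic? No (gcd=14)

|ℤ_14×ℤ_28| = 392, max element order = 28


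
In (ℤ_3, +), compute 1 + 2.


Operation: addition mod 3
1 + 2 = (a + b) mod 3 with a = 1, b = 2

1 + 2 = 0


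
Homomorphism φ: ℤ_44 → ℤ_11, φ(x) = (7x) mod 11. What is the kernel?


Kernel = preimage of identity
ker(φ) = {x ∈ ℤ_44 : 7x ≡ 0 (mod 11)}. Since 11 | 44, φ is well-defined. The kernel is the cyclic subgroup ⟨11⟩ of ℤ_44 (order 4), i.e. {0, 11, 22, 33}

ker(φ) = {0, 11, 22, 33}


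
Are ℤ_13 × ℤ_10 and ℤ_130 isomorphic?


Comparing ℤ_13 × ℤ_10 and ℤ_130:
gcd(13,10) = 1, so ℤ_13 × ℤ_10 ≅ ℤ_130 (CRT)

Yes, ℤ_13 × ℤ_10 ≅ ℤ_130


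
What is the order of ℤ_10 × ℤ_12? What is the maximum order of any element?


|ℤ_10 × ℤ_12| = 10 × 12 = 120
Max element order = lcm(10,12) = 60
Cyclic? No (gcd=2)

|ℤ_10×ℤ_12| = 120, max element order = 60


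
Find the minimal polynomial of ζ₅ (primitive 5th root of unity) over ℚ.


ζ₅ is a root of Φ₅(x) = x⁴ + x³ + x² + x + 1, irreducible over ℚ

Minimal polynomial: x⁴ + x³ + x² + x + 1


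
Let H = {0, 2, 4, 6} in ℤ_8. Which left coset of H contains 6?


6 + H = {6 + h (mod 8) : h ∈ H}
6+0=6, 6+2=0, 6+4=2, 6+6=4
6 + H = {0, 2, 4, 6} = 0 + H

6 + H = {0, 2, 4, 6}


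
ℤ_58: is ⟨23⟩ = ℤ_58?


g generates ℤ_n iff gcd(g, n) = 1
gcd(23, 58) = 1
Since gcd = 1, 23 is a generator.

Yes, 23 generates ℤ_58


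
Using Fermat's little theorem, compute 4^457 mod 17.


Fermat's little theorem: if p is prime and gcd(a,p)=1, then a^(p-1) ≡ 1 (mod p)
p = 17 is prime, gcd(4,17) = 1
Reduce exponent: 457 mod 16 = 9
So 4^457 ≡ 4^9 (mod 17)
4^9 mod 17 = 4

4^457 ≡ 4 (mod 17)


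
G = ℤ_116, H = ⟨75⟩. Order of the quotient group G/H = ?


|⟨75⟩| = n / gcd(75, 116) = 116 / 1 = 116
H is normal (ℤ_116 is abelian).
|G/H| = |G| / |H| = 116 / 116 = 1

|G/H| = 1


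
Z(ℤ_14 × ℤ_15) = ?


Z(G) = {g ∈ G | gx = xg for all x ∈ G}
Direct product of abelian groups is abelian, so Z(G) = G

Z(ℤ_14 × ℤ_15) = ℤ_14 × ℤ_15


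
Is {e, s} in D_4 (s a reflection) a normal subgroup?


H = {e, s} in D_4 (s a reflection)
r·s·r⁻¹ = sr⁻² ≠ s for n ≥ 3, so {e, s} is not closed under conjugation

No, not a normal subgroup


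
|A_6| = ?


|A_n| = n!/2 (even permutations)
|A_6| = 6!/2 = 720/2 = 360

|A_6| = 360


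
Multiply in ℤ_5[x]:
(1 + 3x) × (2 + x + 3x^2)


Expand and collect like terms; reduce coefficients mod 5:
x^0: 1·2 = 2 ≡ 2 (mod 5)
x^1: 1·1 + 3·2 = 7 ≡ 2 (mod 5)
x^2: 1·3 + 3·1 = 6 ≡ 1 (mod 5)
x^3: 3·3 = 9 ≡ 4 (mod 5)
Result: 2 + 2x + x^2 + 4x^3

f · g = 2 + 2x + x^2 + 4x^3


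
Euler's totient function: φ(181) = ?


Factor n: 181 = 181
φ(n) = n · ∏(1 - 1/p) over distinct primes p | n
φ(181) = 181 · (1 - 1/181) = 180

φ(181) = 180


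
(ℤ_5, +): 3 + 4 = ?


Operation: addition mod 5
3 + 4 = (a + b) mod 5 with a = 3, b = 4

3 + 4 = 2


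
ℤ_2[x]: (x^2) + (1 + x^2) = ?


Add coefficients mod 2:
x^0: 0 + 1 = 1 (mod 2)
x^1: 0 + 0 = 0 (mod 2)
x^2: 1 + 1 = 0 (mod 2)
Result: 1

f + g = 1


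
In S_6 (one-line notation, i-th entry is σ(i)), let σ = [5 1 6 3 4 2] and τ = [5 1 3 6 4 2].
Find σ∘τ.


σ∘τ: apply τ first, then σ
1 →τ 5 →σ 4
2 →τ 1 →σ 5
3 →τ 3 →σ 6
4 →τ 6 →σ 2
5 →τ 4 →σ 3
6 →τ 2 →σ 1

σ∘τ = [4 5 6 2 3 1]


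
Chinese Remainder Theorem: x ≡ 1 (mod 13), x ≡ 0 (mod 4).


m₁ = 13, m₂ = 4, gcd = 1, so CRT applies. M = m₁·m₂ = 52
Let M₁ = M/m₁ = 4, M₂ = M/m₂ = 13
Find y₁ ≡ M₁⁻¹ (mod m₁): 4⁻¹ ≡ 10 (mod 13)
Find y₂ ≡ M₂⁻¹ (mod m₂): 13⁻¹ ≡ 1 (mod 4)
x = a₁·M₁·y₁ + a₂·M₂·y₂ = 1·4·10 + 0·13·1 = 40
Reduce mod 52: x ≡ 40
Check: 40 mod 13 = 1 ✓, 40 mod 4 = 0 ✓

x ≡ 40 (mod 52)


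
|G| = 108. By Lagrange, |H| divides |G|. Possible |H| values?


Lagrange's theorem: |H| divides |G|
|G| = 108
Divisors of 108: 1, 2, 3, 4, 6, 9, 12, 18, 27, 36, 54, 108

Possible subgroup orders: {1, 2, 3, 4, 6, 9, 12, 18, 27, 36, 54, 108}


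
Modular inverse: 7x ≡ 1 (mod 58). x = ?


Use the extended Euclidean algorithm to write 1 = 7·s + 58·t; then s mod 58 is the inverse.
Euclidean algorithm:
  7 = 0·58 + 7
  58 = 8·7 + 2
  7 = 3·2 + 1
  2 = 2·1 + 0
gcd(7,58) = 1
Back-substitution gives: 7·(25) + 58·(-3) = 1
So 7⁻¹ ≡ 25 ≡ 25 (mod 58)
Check: 7 × 25 = 175 ≡ 1 (mod 58) ✓

7⁻¹ ≡ 25 (mod 58)


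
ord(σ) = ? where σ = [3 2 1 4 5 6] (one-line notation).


Cycle decomposition: (1 3)
Cycle lengths: 2
Order = lcm(2) = 2

ord(σ) = 2


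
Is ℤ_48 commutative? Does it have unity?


ℤ_48 is a commutative ring with unity 1; 48 = 2×24 is composite, so 2·24 ≡ 0 gives zero divisors (not an integral domain)
Commutative: Yes
Integral domain: No
Has unity: Yes

ℤ_48: Commutative=Yes, Unity=Yes


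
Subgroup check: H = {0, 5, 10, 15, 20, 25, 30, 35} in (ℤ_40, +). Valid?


Subgroup test for H = {0, 5, 10, 15, 20, 25, 30, 35} in (ℤ_40, +):
(1) 0 ∈ H? Yes
(2) Closure: for all a,b ∈ H, (a+b) mod 40 ∈ H? Yes
(3) Inverses: for all a ∈ H, -a mod 40 ∈ H? Yes

Yes, H is a subgroup of ℤ_40


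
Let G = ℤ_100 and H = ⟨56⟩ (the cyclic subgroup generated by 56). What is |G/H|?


|⟨56⟩| = n / gcd(56, 100) = 100 / 4 = 25
H is normal (ℤ_100 is abelian).
|G/H| = |G| / |H| = 100 / 25 = 4

|G/H| = 4


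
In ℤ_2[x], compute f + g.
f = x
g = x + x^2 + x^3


Add coefficients mod 2:
x^0: 0 + 0 = 0 (mod 2)
x^1: 1 + 1 = 0 (mod 2)
x^2: 0 + 1 = 1 (mod 2)
x^3: 0 + 1 = 1 (mod 2)
Result: x^2 + x^3

f + g = x^2 + x^3


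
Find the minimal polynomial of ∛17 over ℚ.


∛17 satisfies x³ - 17 = 0, irreducible over ℚ (no rational root; 17 is not a perfect cube)

Minimal polynomial: x³ - 17


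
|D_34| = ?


|D_n| = 2n (n rotations and n reflections)
|D_34| = 2×34 = 68

|D_34| = 68


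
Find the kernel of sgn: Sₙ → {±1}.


Kernel = preimage of identity
ker(sgn) = even permutations = Aₙ

ker(sgn) = Aₙ


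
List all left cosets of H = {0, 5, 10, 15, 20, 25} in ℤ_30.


H = {0, 5, 10, 15, 20, 25}, |H| = 6
Number of cosets = |G|/|H| = 30/6 = 5
0 + H = {0, 5, 10, 15, 20, 25}
1 + H = {1, 6, 11, 16, 21, 26}
2 + H = {2, 7, 12, 17, 22, 27}
3 + H = {3, 8, 13, 18, 23, 28}
4 + H = {4, 9, 14, 19, 24, 29}

Cosets: 0+H={0,5,10,15,20,25}; 1+H={1,6,11,16,21,26}; 2+H={2,7,12,17,22,27}; 3+H={3,8,13,18,23,28}; 4+H={4,9,14,19,24,29}


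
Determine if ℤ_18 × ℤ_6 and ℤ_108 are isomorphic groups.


Comparing ℤ_18 × ℤ_6 and ℤ_108:
gcd(18,6) = 6 ≠ 1. Max element order in ℤ_18×ℤ_6 is lcm(18,6) = 18 < 108, so it has no element of order 108

No, ℤ_18 × ℤ_6 ≇ ℤ_108


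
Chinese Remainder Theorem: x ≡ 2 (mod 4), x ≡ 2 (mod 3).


m₁ = 4, m₂ = 3, gcd = 1, so CRT applies. M = m₁·m₂ = 12
Let M₁ = M/m₁ = 3, M₂ = M/m₂ = 4
Find y₁ ≡ M₁⁻¹ (mod m₁): 3⁻¹ ≡ 3 (mod 4)
Find y₂ ≡ M₂⁻¹ (mod m₂): 4⁻¹ ≡ 1 (mod 3)
x = a₁·M₁·y₁ + a₂·M₂·y₂ = 2·3·3 + 2·4·1 = 26
Reduce mod 12: x ≡ 2
Check: 2 mod 4 = 2 ✓, 2 mod 3 = 2 ✓

x ≡ 2 (mod 12)


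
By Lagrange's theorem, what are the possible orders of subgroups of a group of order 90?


Lagrange's theorem: |H| divides |G|
|G| = 90
Divisors of 90: 1, 2, 3, 5, 6, 9, 10, 15, 18, 30, 45, 90

Possible subgroup orders: {1, 2, 3, 5, 6, 9, 10, 15, 18, 30, 45, 90}


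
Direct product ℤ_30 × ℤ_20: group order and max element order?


|ℤ_30 × ℤ_20| = 30 × 20 = 600
Max element order = lcm(30,20) = 60
Cyclic? No (gcd=10)

|ℤ_30×ℤ_20| = 600, max element order = 60


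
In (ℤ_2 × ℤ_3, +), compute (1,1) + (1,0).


Operation: componentwise addition mod (2, 3)
(1,1) + (1,0) = ((a₁+b₁) mod 2, (a₂+b₂) mod 3) with a = (1,1), b = (1,0)

(1,1) + (1,0) = (0,1)


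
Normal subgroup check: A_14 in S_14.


H = A_14 in S_14
A_14 has index 2 in S_14, and every subgroup of index 2 is normal

Yes, normal subgroup


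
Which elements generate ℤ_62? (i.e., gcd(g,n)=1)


g generates ℤ_n iff gcd(g,n) = 1
Prime factors of 62: 2, 31
Generators are g ∈ {1,...,61} not divisible by any of these primes.
Generators: {1, 3, 5, 7, 9, 11, 13, 15, 17, 19, 21, 23, 25, 27, 29, 33, 35, 37, 39, 41, 43, 45, 47, 49, 51, 53, 55, 57, 59, 61}
Number of generators = φ(62) = 30

Generators of ℤ_62 = {1, 3, 5, 7, 9, 11, 13, 15, 17, 19, 21, 23, 25, 27, 29, 33, 35, 37, 39, 41, 43, 45, 47, 49, 51, 53, 55, 57, 59, 61}


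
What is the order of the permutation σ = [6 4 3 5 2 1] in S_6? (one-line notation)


Cycle decomposition: (1 6) (2 4 5)
Cycle lengths: 2, 3
Order = lcm(2, 3) = 6

ord(σ) = 6


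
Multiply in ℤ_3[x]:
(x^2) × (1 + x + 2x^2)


Expand and collect like terms; reduce coefficients mod 3:
x^0: 0·1 = 0 ≡ 0 (mod 3)
x^1: 0·1 + 0·1 = 0 ≡ 0 (mod 3)
x^2: 0·2 + 0·1 + 1·1 = 1 ≡ 1 (mod 3)
x^3: 0·2 + 1·1 = 1 ≡ 1 (mod 3)
x^4: 1·2 = 2 ≡ 2 (mod 3)
Result: x^2 + x^3 + 2x^4

f · g = x^2 + x^3 + 2x^4


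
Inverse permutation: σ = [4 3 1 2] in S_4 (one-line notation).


To find σ⁻¹, swap domain and range:
σ(1) = 4 → σ⁻¹(4) = 1
σ(2) = 3 → σ⁻¹(3) = 2
σ(3) = 1 → σ⁻¹(1) = 3
σ(4) = 2 → σ⁻¹(2) = 4

σ⁻¹ = [3 4 2 1]


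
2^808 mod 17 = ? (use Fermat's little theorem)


Fermat's little theorem: if p is prime and gcd(a,p)=1, then a^(p-1) ≡ 1 (mod p)
p = 17 is prime, gcd(2,17) = 1
Reduce exponent: 808 mod 16 = 8
So 2^808 ≡ 2^8 (mod 17)
2^8 mod 17 = 1

2^808 ≡ 1 (mod 17)


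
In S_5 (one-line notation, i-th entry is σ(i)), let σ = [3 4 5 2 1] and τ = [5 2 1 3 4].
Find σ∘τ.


σ∘τ: apply τ first, then σ
1 →τ 5 →σ 1
2 →τ 2 →σ 4
3 →τ 1 →σ 3
4 →τ 3 →σ 5
5 →τ 4 →σ 2

σ∘τ = [1 4 3 5 2]


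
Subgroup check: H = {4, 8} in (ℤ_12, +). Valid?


Subgroup test for H = {4, 8} in (ℤ_12, +):
(1) 0 ∈ H? No
(2) Closure: for all a,b ∈ H, (a+b) mod 12 ∈ H? No  [counterexample: 4 + 8 = 0 ∉ H]
(3) Inverses: for all a ∈ H, -a mod 12 ∈ H? Yes

No, H is not a subgroup of ℤ_12


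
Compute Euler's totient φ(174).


Factor n: 174 = 2 × 3 × 29
φ(n) = n · ∏(1 - 1/p) over distinct primes p | n
φ(174) = 174 · (1 - 1/2) · (1 - 1/3) · (1 - 1/29) = 56

φ(174) = 56


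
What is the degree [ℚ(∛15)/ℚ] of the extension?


∛15 has minimal polynomial x³ - 15 (irreducible over ℚ since 15 is not a perfect cube)

[ℚ(∛15)/ℚ] = 3


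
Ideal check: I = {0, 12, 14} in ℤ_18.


Check ideal conditions for I = {0, 12, 14} in ℤ_18:
(1) I is an additive subgroup? No
(2) For r ∈ ℤ_18 and a ∈ I: r·a ∈ I? No  [counterexample: r=2, a=12, r·a mod 18 = 6 ∉ I]

No, I is not an ideal of ℤ_18


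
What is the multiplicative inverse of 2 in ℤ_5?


Use the extended Euclidean algorithm to write 1 = 2·s + 5·t; then s mod 5 is the inverse.
Euclidean algorithm:
  2 = 0·5 + 2
  5 = 2·2 + 1
  2 = 2·1 + 0
gcd(2,5) = 1
Back-substitution gives: 2·(-2) + 5·(1) = 1
So 2⁻¹ ≡ -2 ≡ 3 (mod 5)
Check: 2 × 3 = 6 ≡ 1 (mod 5) ✓

2⁻¹ ≡ 3 (mod 5)


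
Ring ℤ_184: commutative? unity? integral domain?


ℤ_184 is a commutative ring with unity 1; 184 = 2×92 is composite, so 2·92 ≡ 0 gives zero divisors (not an integral domain)
Commutative: Yes
Integral domain: No
Has unity: Yes

ℤ_184: Commutative=Yes, Unity=Yes


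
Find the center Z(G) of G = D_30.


Z(G) = {g ∈ G | gx = xg for all x ∈ G}
For even n, Z(D_n) = {e, r^(n/2)}: the 180° rotation r^15 commutes with every reflection and rotation

Z(D_30) = {e, r^15}


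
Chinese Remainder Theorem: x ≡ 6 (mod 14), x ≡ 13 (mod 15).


m₁ = 14, m₂ = 15, gcd = 1, so CRT applies. M = m₁·m₂ = 210
Let M₁ = M/m₁ = 15, M₂ = M/m₂ = 14
Find y₁ ≡ M₁⁻¹ (mod m₁): 15⁻¹ ≡ 1 (mod 14)
Find y₂ ≡ M₂⁻¹ (mod m₂): 14⁻¹ ≡ 14 (mod 15)
x = a₁·M₁·y₁ + a₂·M₂·y₂ = 6·15·1 + 13·14·14 = 2638
Reduce mod 210: x ≡ 118
Check: 118 mod 14 = 6 ✓, 118 mod 15 = 13 ✓

x ≡ 118 (mod 210)


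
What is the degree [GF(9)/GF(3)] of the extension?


GF(9) = GF(3^2), so the extension degree is 2

[GF(9)/GF(3)] = 2


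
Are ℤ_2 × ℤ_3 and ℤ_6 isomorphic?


Comparing ℤ_2 × ℤ_3 and ℤ_6:
gcd(2,3) = 1, so ℤ_2 × ℤ_3 ≅ ℤ_6 (CRT)

Yes, ℤ_2 × ℤ_3 ≅ ℤ_6


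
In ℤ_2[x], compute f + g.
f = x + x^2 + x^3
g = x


Add coefficients mod 2:
x^0: 0 + 0 = 0 (mod 2)
x^1: 1 + 1 = 0 (mod 2)
x^2: 1 + 0 = 1 (mod 2)
x^3: 1 + 0 = 1 (mod 2)
Result: x^2 + x^3

f + g = x^2 + x^3


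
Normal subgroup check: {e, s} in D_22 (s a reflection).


H = {e, s} in D_22 (s a reflection)
r·s·r⁻¹ = sr⁻² ≠ s for n ≥ 3, so {e, s} is not closed under conjugation

No, not a normal subgroup


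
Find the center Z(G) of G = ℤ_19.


Z(G) = {g ∈ G | gx = xg for all x ∈ G}
ℤ_19 is abelian, so Z(G) = G

Z(ℤ_19) = ℤ_19


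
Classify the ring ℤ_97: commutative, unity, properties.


ℤ_97 is a commutative ring with unity 1; 97 is prime, so ℤ_97 is a field (hence an integral domain)
Commutative: Yes
Integral domain: Yes
Has unity: Yes

ℤ_97: Commutative=Yes, Unity=Yes


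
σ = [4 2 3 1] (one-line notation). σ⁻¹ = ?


To find σ⁻¹, swap domain and range:
σ(1) = 4 → σ⁻¹(4) = 1
σ(2) = 2 → σ⁻¹(2) = 2
σ(3) = 3 → σ⁻¹(3) = 3
σ(4) = 1 → σ⁻¹(1) = 4

σ⁻¹ = [4 2 3 1]


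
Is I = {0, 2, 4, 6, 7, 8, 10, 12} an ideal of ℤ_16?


Check ideal conditions for I = {0, 2, 4, 6, 7, 8, 10, 12} in ℤ_16:
(1) I is an additive subgroup? No
(2) For r ∈ ℤ_16 and a ∈ I: r·a ∈ I? No  [counterexample: r=2, a=7, r·a mod 16 = 14 ∉ I]

No, I is not an ideal of ℤ_16


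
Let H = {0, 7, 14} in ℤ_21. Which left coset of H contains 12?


12 + H = {12 + h (mod 21) : h ∈ H}
12+0=12, 12+7=19, 12+14=5
12 + H = {5, 12, 19} = 5 + H

12 + H = {5, 12, 19}


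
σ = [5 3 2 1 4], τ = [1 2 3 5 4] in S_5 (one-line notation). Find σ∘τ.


σ∘τ: apply τ first, then σ
1 →τ 1 →σ 5
2 →τ 2 →σ 3
3 →τ 3 →σ 2
4 →τ 5 →σ 4
5 →τ 4 →σ 1

σ∘τ = [5 3 2 4 1]


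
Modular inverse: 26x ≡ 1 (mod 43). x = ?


Use the extended Euclidean algorithm to write 1 = 26·s + 43·t; then s mod 43 is the inverse.
Euclidean algorithm:
  26 = 0·43 + 26
  43 = 1·26 + 17
  26 = 1·17 + 9
  17 = 1·9 + 8
  9 = 1·8 + 1
  8 = 8·1 + 0
gcd(26,43) = 1
Back-substitution gives: 26·(5) + 43·(-3) = 1
So 26⁻¹ ≡ 5 ≡ 5 (mod 43)
Check: 26 × 5 = 130 ≡ 1 (mod 43) ✓

26⁻¹ ≡ 5 (mod 43)


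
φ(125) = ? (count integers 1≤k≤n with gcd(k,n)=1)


Factor n: 125 = 5^3
φ(n) = n · ∏(1 - 1/p) over distinct primes p | n
φ(125) = 125 · (1 - 1/5) = 100

φ(125) = 100


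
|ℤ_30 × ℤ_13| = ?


|A × B| = |A| · |B|
|ℤ_30 × ℤ_13| = 30 × 13 = 390

|ℤ_30 × ℤ_13| = 390


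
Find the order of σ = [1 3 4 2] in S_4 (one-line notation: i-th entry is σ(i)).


Cycle decomposition: (2 3 4)
Cycle lengths: 3
Order = lcm(3) = 3

ord(σ) = 3


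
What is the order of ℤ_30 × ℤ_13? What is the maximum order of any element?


|ℤ_30 × ℤ_13| = 30 × 13 = 390
Max element order = lcm(30,13) = 390
Cyclic? Yes (gcd=1)

|ℤ_30×ℤ_13| = 390, max element order = 390


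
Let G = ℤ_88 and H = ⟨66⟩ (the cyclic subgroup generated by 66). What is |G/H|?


|⟨66⟩| = n / gcd(66, 88) = 88 / 22 = 4
H is normal (ℤ_88 is abelian).
|G/H| = |G| / |H| = 88 / 4 = 22

|G/H| = 22


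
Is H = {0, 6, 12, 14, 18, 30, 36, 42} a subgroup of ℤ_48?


Subgroup test for H = {0, 6, 12, 14, 18, 30, 36, 42} in (ℤ_48, +):
(1) 0 ∈ H? Yes
(2) Closure: for all a,b ∈ H, (a+b) mod 48 ∈ H? No  [counterexample: 6 + 14 = 20 ∉ H]
(3) Inverses: for all a ∈ H, -a mod 48 ∈ H? No

No, H is not a subgroup of ℤ_48


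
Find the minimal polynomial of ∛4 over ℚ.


∛4 satisfies x³ - 4 = 0, irreducible over ℚ (no rational root; 4 is not a perfect cube)

Minimal polynomial: x³ - 4


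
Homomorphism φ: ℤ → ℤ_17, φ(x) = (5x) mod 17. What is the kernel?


Kernel = preimage of identity
ker(φ) = {x ∈ ℤ : 5x ≡ 0 (mod 17)}. gcd(5,17) = 1, so 5x ≡ 0 (mod 17) ⟺ x ≡ 0 (mod 17/1 = 17). Hence ker(φ) = 17ℤ

ker(φ) = 17ℤ


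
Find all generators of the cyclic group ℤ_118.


g generates ℤ_n iff gcd(g,n) = 1
Prime factors of 118: 2, 59
Generators are g ∈ {1,...,117} not divisible by any of these primes.
Generators: {1, 3, 5, 7, 9, 11, 13, 15, 17, 19, 21, 23, 25, 27, 29, 31, 33, 35, 37, 39, 41, 43, 45, 47, 49, 51, 53, 55, 57, 61, 63, 65, 67, 69, 71, 73, 75, 77, 79, 81, 83, 85, 87, 89, 91, 93, 95, 97, 99, 101, 103, 105, 107, 109, 111, 113, 115, 117}
Number of generators = φ(118) = 58

Generators of ℤ_118 = {1, 3, 5, 7, 9, 11, 13, 15, 17, 19, 21, 23, 25, 27, 29, 31, 33, 35, 37, 39, 41, 43, 45, 47, 49, 51, 53, 55, 57, 61, 63, 65, 67, 69, 71, 73, 75, 77, 79, 81, 83, 85, 87, 89, 91, 93, 95, 97, 99, 101, 103, 105, 107, 109, 111, 113, 115, 117}


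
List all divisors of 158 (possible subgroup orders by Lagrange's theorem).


Lagrange's theorem: |H| divides |G|
|G| = 158
Divisors of 158: 1, 2, 79, 158

Possible subgroup orders: {1, 2, 79, 158}


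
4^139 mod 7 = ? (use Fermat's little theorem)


Fermat's little theorem: if p is prime and gcd(a,p)=1, then a^(p-1) ≡ 1 (mod p)
p = 7 is prime, gcd(4,7) = 1
Reduce exponent: 139 mod 6 = 1
So 4^139 ≡ 4^1 (mod 7)
4^1 mod 7 = 4

4^139 ≡ 4 (mod 7)


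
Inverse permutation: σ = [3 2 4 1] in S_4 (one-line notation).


To find σ⁻¹, swap domain and range:
σ(1) = 3 → σ⁻¹(3) = 1
σ(2) = 2 → σ⁻¹(2) = 2
σ(3) = 4 → σ⁻¹(4) = 3
σ(4) = 1 → σ⁻¹(1) = 4

σ⁻¹ = [4 2 1 3]


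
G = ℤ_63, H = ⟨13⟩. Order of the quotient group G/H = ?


|⟨13⟩| = n / gcd(13, 63) = 63 / 1 = 63
H is normal (ℤ_63 is abelian).
|G/H| = |G| / |H| = 63 / 63 = 1

|G/H| = 1


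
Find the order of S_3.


|S_n| = n! (number of permutations of n symbols)
|S_3| = 3! = 6

|S_3| = 6


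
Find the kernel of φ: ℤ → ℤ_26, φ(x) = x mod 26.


Kernel = preimage of identity
ker(φ) = {x ∈ ℤ : x ≡ 0 (mod 26)} = 26ℤ = {0, ±26, ±52, ...}

ker(φ) = 26ℤ


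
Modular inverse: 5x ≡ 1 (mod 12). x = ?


Use the extended Euclidean algorithm to write 1 = 5·s + 12·t; then s mod 12 is the inverse.
Euclidean algorithm:
  5 = 0·12 + 5
  12 = 2·5 + 2
  5 = 2·2 + 1
  2 = 2·1 + 0
gcd(5,12) = 1
Back-substitution gives: 5·(5) + 12·(-2) = 1
So 5⁻¹ ≡ 5 ≡ 5 (mod 12)
Check: 5 × 5 = 25 ≡ 1 (mod 12) ✓

5⁻¹ ≡ 5 (mod 12)


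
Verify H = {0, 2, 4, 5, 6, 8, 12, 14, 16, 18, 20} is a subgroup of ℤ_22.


Subgroup test for H = {0, 2, 4, 5, 6, 8, 12, 14, 16, 18, 20} in (ℤ_22, +):
(1) 0 ∈ H? Yes
(2) Closure: for all a,b ∈ H, (a+b) mod 22 ∈ H? No  [counterexample: 2 + 5 = 7 ∉ H]
(3) Inverses: for all a ∈ H, -a mod 22 ∈ H? No

No, H is not a subgroup of ℤ_22


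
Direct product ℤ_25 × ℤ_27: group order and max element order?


|ℤ_25 × ℤ_27| = 25 × 27 = 675
Max element order = lcm(25,27) = 675
Cyclic? Yes (gcd=1)

|ℤ_25×ℤ_27| = 675, max element order = 675


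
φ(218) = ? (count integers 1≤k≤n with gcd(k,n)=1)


Factor n: 218 = 2 × 109
φ(n) = n · ∏(1 - 1/p) over distinct primes p | n
φ(218) = 218 · (1 - 1/2) · (1 - 1/109) = 108

φ(218) = 108


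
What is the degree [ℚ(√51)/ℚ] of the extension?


√51 has minimal polynomial x² - 51 (irreducible over ℚ since 51 is squarefree)

[ℚ(√51)/ℚ] = 2


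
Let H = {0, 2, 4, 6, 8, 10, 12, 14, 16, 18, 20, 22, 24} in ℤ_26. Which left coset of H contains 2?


2 + H = {2 + h (mod 26) : h ∈ H}
2+0=2, 2+2=4, 2+4=6, 2+6=8, 2+8=10, 2+10=12, 2+12=14, 2+14=16, 2+16=18, 2+18=20, 2+20=22, 2+22=24, 2+24=0
2 + H = {0, 2, 4, 6, 8, 10, 12, 14, 16, 18, 20, 22, 24} = 0 + H

2 + H = {0, 2, 4, 6, 8, 10, 12, 14, 16, 18, 20, 22, 24}


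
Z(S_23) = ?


Z(G) = {g ∈ G | gx = xg for all x ∈ G}
S_n is non-abelian for n ≥ 3; Z(S_23) is trivial

Z(S_23) = {e}


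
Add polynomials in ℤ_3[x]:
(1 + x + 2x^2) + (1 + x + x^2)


Add coefficients mod 3:
x^0: 1 + 1 = 2 (mod 3)
x^1: 1 + 1 = 2 (mod 3)
x^2: 2 + 1 = 0 (mod 3)
Result: 2 + 2x

f + g = 2 + 2x


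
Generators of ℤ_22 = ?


g generates ℤ_n iff gcd(g,n) = 1
Prime factors of 22: 2, 11
Generators are g ∈ {1,...,21} not divisible by any of these primes.
Generators: {1, 3, 5, 7, 9, 13, 15, 17, 19, 21}
Number of generators = φ(22) = 10

Generators of ℤ_22 = {1, 3, 5, 7, 9, 13, 15, 17, 19, 21}


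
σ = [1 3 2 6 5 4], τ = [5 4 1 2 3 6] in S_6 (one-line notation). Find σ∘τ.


σ∘τ: apply τ first, then σ
1 →τ 5 →σ 5
2 →τ 4 →σ 6
3 →τ 1 →σ 1
4 →τ 2 →σ 3
5 →τ 3 →σ 2
6 →τ 6 →σ 4

σ∘τ = [5 6 1 3 2 4]


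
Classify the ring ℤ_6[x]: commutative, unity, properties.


ℤ_6 has zero divisors (2·3 ≡ 0), and these lift to constant zero divisors in ℤ_6[x]; so not an integral domain
Commutative: Yes
Integral domain: No
Has unity: Yes

ℤ_6[x]: Commutative=Yes, Unity=Yes


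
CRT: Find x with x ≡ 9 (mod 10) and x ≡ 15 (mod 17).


m₁ = 10, m₂ = 17, gcd = 1, so CRT applies. M = m₁·m₂ = 170
Let M₁ = M/m₁ = 17, M₂ = M/m₂ = 10
Find y₁ ≡ M₁⁻¹ (mod m₁): 17⁻¹ ≡ 3 (mod 10)
Find y₂ ≡ M₂⁻¹ (mod m₂): 10⁻¹ ≡ 12 (mod 17)
x = a₁·M₁·y₁ + a₂·M₂·y₂ = 9·17·3 + 15·10·12 = 2259
Reduce mod 170: x ≡ 49
Check: 49 mod 10 = 9 ✓, 49 mod 17 = 15 ✓

x ≡ 49 (mod 170)


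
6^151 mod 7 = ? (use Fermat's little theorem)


Fermat's little theorem: if p is prime and gcd(a,p)=1, then a^(p-1) ≡ 1 (mod p)
p = 7 is prime, gcd(6,7) = 1
Reduce exponent: 151 mod 6 = 1
So 6^151 ≡ 6^1 (mod 7)
6^1 mod 7 = 6

6^151 ≡ 6 (mod 7)


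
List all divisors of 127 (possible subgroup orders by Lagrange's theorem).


Lagrange's theorem: |H| divides |G|
|G| = 127
Divisors of 127: 1, 127

Possible subgroup orders: {1, 127}


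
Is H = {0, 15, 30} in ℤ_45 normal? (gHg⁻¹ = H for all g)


H = {0, 15, 30} in ℤ_45
ℤ_45 is abelian; every subgroup of an abelian group is normal

Yes, normal subgroup


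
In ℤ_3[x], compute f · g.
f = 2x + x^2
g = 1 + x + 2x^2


Expand and collect like terms; reduce coefficients mod 3:
x^0: 0·1 = 0 ≡ 0 (mod 3)
x^1: 0·1 + 2·1 = 2 ≡ 2 (mod 3)
x^2: 0·2 + 2·1 + 1·1 = 3 ≡ 0 (mod 3)
x^3: 2·2 + 1·1 = 5 ≡ 2 (mod 3)
x^4: 1·2 = 2 ≡ 2 (mod 3)
Result: 2x + 2x^3 + 2x^4

f · g = 2x + 2x^3 + 2x^4


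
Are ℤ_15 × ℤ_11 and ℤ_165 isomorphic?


Comparing ℤ_15 × ℤ_11 and ℤ_165:
gcd(15,11) = 1, so ℤ_15 × ℤ_11 ≅ ℤ_165 (CRT)

Yes, ℤ_15 × ℤ_11 ≅ ℤ_165


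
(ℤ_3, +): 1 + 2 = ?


Operation: addition mod 3
1 + 2 = (a + b) mod 3 with a = 1, b = 2

1 + 2 = 0


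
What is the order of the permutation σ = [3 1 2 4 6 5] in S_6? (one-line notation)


Cycle decomposition: (1 3 2) (5 6)
Cycle lengths: 3, 2
Order = lcm(3, 2) = 6

ord(σ) = 6


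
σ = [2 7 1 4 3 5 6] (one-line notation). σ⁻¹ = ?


To find σ⁻¹, swap domain and range:
σ(1) = 2 → σ⁻¹(2) = 1
σ(2) = 7 → σ⁻¹(7) = 2
σ(3) = 1 → σ⁻¹(1) = 3
σ(4) = 4 → σ⁻¹(4) = 4
σ(5) = 3 → σ⁻¹(3) = 5
σ(6) = 5 → σ⁻¹(5) = 6
σ(7) = 6 → σ⁻¹(6) = 7

σ⁻¹ = [3 1 5 4 6 7 2]


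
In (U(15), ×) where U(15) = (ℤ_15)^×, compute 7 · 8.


Operation: multiplication mod 15
7 · 8 = (a × b) mod 15 with a = 7, b = 8

7 · 8 = 11


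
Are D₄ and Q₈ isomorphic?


Comparing D₄ and Q₈:
D₄ has 5 elements of order 2; Q₈ has only 1

No, D₄ ≇ Q₈


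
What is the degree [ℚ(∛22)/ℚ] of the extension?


∛22 has minimal polynomial x³ - 22 (irreducible over ℚ since 22 is not a perfect cube)

[ℚ(∛22)/ℚ] = 3


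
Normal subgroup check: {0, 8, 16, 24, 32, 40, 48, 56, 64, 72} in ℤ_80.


H = {0, 8, 16, 24, 32, 40, 48, 56, 64, 72} in ℤ_80
ℤ_80 is abelian; every subgroup of an abelian group is normal

Yes, normal subgroup


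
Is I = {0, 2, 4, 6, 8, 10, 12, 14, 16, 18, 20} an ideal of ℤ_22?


Check ideal conditions for I = {0, 2, 4, 6, 8, 10, 12, 14, 16, 18, 20} in ℤ_22:
(1) I is an additive subgroup? Yes
(2) For r ∈ ℤ_22 and a ∈ I: r·a ∈ I? Yes

Yes, I is an ideal of ℤ_22


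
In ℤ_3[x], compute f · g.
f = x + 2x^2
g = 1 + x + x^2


Expand and collect like terms; reduce coefficients mod 3:
x^0: 0·1 = 0 ≡ 0 (mod 3)
x^1: 0·1 + 1·1 = 1 ≡ 1 (mod 3)
x^2: 0·1 + 1·1 + 2·1 = 3 ≡ 0 (mod 3)
x^3: 1·1 + 2·1 = 3 ≡ 0 (mod 3)
x^4: 2·1 = 2 ≡ 2 (mod 3)
Result: x + 2x^4

f · g = x + 2x^4


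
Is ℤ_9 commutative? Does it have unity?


ℤ_9 is a commutative ring with unity 1; 9 = 3×3 is composite, so 3·3 ≡ 0 gives zero divisors (not an integral domain)
Commutative: Yes
Integral domain: No
Has unity: Yes

ℤ_9: Commutative=Yes, Unity=Yes


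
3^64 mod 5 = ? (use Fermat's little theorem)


Fermat's little theorem: if p is prime and gcd(a,p)=1, then a^(p-1) ≡ 1 (mod p)
p = 5 is prime, gcd(3,5) = 1
Reduce exponent: 64 mod 4 = 0
So 3^64 ≡ 3^0 (mod 5)
3^0 = 1

3^64 ≡ 1 (mod 5)


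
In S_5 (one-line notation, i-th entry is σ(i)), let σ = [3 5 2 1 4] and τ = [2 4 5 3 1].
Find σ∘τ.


σ∘τ: apply τ first, then σ
1 →τ 2 →σ 5
2 →τ 4 →σ 1
3 →τ 5 →σ 4
4 →τ 3 →σ 2
5 →τ 1 →σ 3

σ∘τ = [5 1 4 2 3]


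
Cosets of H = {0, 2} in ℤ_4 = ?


H = {0, 2}, |H| = 2
Number of cosets = |G|/|H| = 4/2 = 2
0 + H = {0, 2}
1 + H = {1, 3}

Cosets: 0+H={0,2}; 1+H={1,3}


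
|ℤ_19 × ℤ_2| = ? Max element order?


|ℤ_19 × ℤ_2| = 19 × 2 = 38
Max element order = lcm(19,2) = 38
Cyclic? Yes (gcd=1)

|ℤ_19×ℤ_2| = 38, max element order = 38


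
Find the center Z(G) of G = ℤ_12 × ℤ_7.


Z(G) = {g ∈ G | gx = xg for all x ∈ G}
Direct product of abelian groups is abelian, so Z(G) = G

Z(ℤ_12 × ℤ_7) = ℤ_12 × ℤ_7


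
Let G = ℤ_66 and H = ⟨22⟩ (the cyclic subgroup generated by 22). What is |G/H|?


|⟨22⟩| = n / gcd(22, 66) = 66 / 22 = 3
H is normal (ℤ_66 is abelian).
|G/H| = |G| / |H| = 66 / 3 = 22

|G/H| = 22


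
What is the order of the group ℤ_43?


ℤ_n has n elements.

|ℤ_43| = 43


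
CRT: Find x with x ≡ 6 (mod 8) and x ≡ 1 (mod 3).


m₁ = 8, m₂ = 3, gcd = 1, so CRT applies. M = m₁·m₂ = 24
Let M₁ = M/m₁ = 3, M₂ = M/m₂ = 8
Find y₁ ≡ M₁⁻¹ (mod m₁): 3⁻¹ ≡ 3 (mod 8)
Find y₂ ≡ M₂⁻¹ (mod m₂): 8⁻¹ ≡ 2 (mod 3)
x = a₁·M₁·y₁ + a₂·M₂·y₂ = 6·3·3 + 1·8·2 = 70
Reduce mod 24: x ≡ 22
Check: 22 mod 8 = 6 ✓, 22 mod 3 = 1 ✓

x ≡ 22 (mod 24)


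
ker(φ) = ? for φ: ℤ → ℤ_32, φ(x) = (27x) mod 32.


Kernel = preimage of identity
ker(φ) = {x ∈ ℤ : 27x ≡ 0 (mod 32)}. gcd(27,32) = 1, so 27x ≡ 0 (mod 32) ⟺ x ≡ 0 (mod 32/1 = 32). Hence ker(φ) = 32ℤ

ker(φ) = 32ℤ


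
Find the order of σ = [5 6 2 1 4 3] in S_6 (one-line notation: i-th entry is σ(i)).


Cycle decomposition: (1 5 4) (2 6 3)
Cycle lengths: 3, 3
Order = lcm(3, 3) = 3

ord(σ) = 3


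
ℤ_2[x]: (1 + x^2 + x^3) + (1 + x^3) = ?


Add coefficients mod 2:
x^0: 1 + 1 = 0 (mod 2)
x^1: 0 + 0 = 0 (mod 2)
x^2: 1 + 0 = 1 (mod 2)
x^3: 1 + 1 = 0 (mod 2)
Result: x^2

f + g = x^2


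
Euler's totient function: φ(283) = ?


Factor n: 283 = 283
φ(n) = n · ∏(1 - 1/p) over distinct primes p | n
φ(283) = 283 · (1 - 1/283) = 282

φ(283) = 282


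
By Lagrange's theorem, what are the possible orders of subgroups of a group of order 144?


Lagrange's theorem: |H| divides |G|
|G| = 144
Divisors of 144: 1, 2, 3, 4, 6, 8, 9, 12, 16, 18, 24, 36, 48, 72, 144

Possible subgroup orders: {1, 2, 3, 4, 6, 8, 9, 12, 16, 18, 24, 36, 48, 72, 144}


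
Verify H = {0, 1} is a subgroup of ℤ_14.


Subgroup test for H = {0, 1} in (ℤ_14, +):
(1) 0 ∈ H? Yes
(2) Closure: for all a,b ∈ H, (a+b) mod 14 ∈ H? No  [counterexample: 1 + 1 = 2 ∉ H]
(3) Inverses: for all a ∈ H, -a mod 14 ∈ H? No

No, H is not a subgroup of ℤ_14


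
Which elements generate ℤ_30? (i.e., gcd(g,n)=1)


g generates ℤ_n iff gcd(g,n) = 1
Prime factors of 30: 2, 3, 5
Generators are g ∈ {1,...,29} not divisible by any of these primes.
Generators: {1, 7, 11, 13, 17, 19, 23, 29}
Number of generators = φ(30) = 8

Generators of ℤ_30 = {1, 7, 11, 13, 17, 19, 23, 29}


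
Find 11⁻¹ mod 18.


Use the extended Euclidean algorithm to write 1 = 11·s + 18·t; then s mod 18 is the inverse.
Euclidean algorithm:
  11 = 0·18 + 11
  18 = 1·11 + 7
  11 = 1·7 + 4
  7 = 1·4 + 3
  4 = 1·3 + 1
  3 = 3·1 + 0
gcd(11,18) = 1
Back-substitution gives: 11·(5) + 18·(-3) = 1
So 11⁻¹ ≡ 5 ≡ 5 (mod 18)
Check: 11 × 5 = 55 ≡ 1 (mod 18) ✓

11⁻¹ ≡ 5 (mod 18)


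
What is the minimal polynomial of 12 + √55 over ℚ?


Let α = 12 + √55. Then α - 12 = √55, so (α - 12)² = 55, giving α² - 24α + 89 = 0. Degree 2 and α ∉ ℚ, so this is the minimal polynomial.

Minimal polynomial: x² - 24x + 89


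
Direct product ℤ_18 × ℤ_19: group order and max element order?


|ℤ_18 × ℤ_19| = 18 × 19 = 342
Max element order = lcm(18,19) = 342
Cyclic? Yes (gcd=1)

|ℤ_18×ℤ_19| = 342, max element order = 342


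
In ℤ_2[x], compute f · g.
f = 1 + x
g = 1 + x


Expand and collect like terms; reduce coefficients mod 2:
x^0: 1·1 = 1 ≡ 1 (mod 2)
x^1: 1·1 + 1·1 = 2 ≡ 0 (mod 2)
x^2: 1·1 = 1 ≡ 1 (mod 2)
Result: 1 + x^2

f · g = 1 + x^2


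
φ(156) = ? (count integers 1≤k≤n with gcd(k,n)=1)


Factor n: 156 = 2^2 × 3 × 13
φ(n) = n · ∏(1 - 1/p) over distinct primes p | n
φ(156) = 156 · (1 - 1/2) · (1 - 1/3) · (1 - 1/13) = 48

φ(156) = 48


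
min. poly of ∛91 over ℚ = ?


∛91 satisfies x³ - 91 = 0, irreducible over ℚ (no rational root; 91 is not a perfect cube)

Minimal polynomial: x³ - 91


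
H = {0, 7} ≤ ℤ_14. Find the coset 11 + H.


11 + H = {11 + h (mod 14) : h ∈ H}
11+0=11, 11+7=4
11 + H = {4, 11} = 4 + H

11 + H = {4, 11}


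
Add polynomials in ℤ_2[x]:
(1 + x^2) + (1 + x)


Add coefficients mod 2:
x^0: 1 + 1 = 0 (mod 2)
x^1: 0 + 1 = 1 (mod 2)
x^2: 1 + 0 = 1 (mod 2)
Result: x + x^2

f + g = x + x^2


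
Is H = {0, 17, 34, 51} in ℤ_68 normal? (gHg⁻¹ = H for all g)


H = {0, 17, 34, 51} in ℤ_68
ℤ_68 is abelian; every subgroup of an abelian group is normal

Yes, normal subgroup


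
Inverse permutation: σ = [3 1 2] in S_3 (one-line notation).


To find σ⁻¹, swap domain and range:
σ(1) = 3 → σ⁻¹(3) = 1
σ(2) = 1 → σ⁻¹(1) = 2
σ(3) = 2 → σ⁻¹(2) = 3

σ⁻¹ = [2 3 1]


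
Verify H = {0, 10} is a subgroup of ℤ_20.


Subgroup test for H = {0, 10} in (ℤ_20, +):
(1) 0 ∈ H? Yes
(2) Closure: for all a,b ∈ H, (a+b) mod 20 ∈ H? Yes
(3) Inverses: for all a ∈ H, -a mod 20 ∈ H? Yes

Yes, H is a subgroup of ℤ_20


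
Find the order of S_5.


|S_n| = n! (number of permutations of n symbols)
|S_5| = 5! = 120

|S_5| = 120


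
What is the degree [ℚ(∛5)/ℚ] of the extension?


∛5 has minimal polynomial x³ - 5 (irreducible over ℚ since 5 is not a perfect cube)

[ℚ(∛5)/ℚ] = 3


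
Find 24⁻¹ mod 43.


Use the extended Euclidean algorithm to write 1 = 24·s + 43·t; then s mod 43 is the inverse.
Euclidean algorithm:
  24 = 0·43 + 24
  43 = 1·24 + 19
  24 = 1·19 + 5
  19 = 3·5 + 4
  5 = 1·4 + 1
  4 = 4·1 + 0
gcd(24,43) = 1
Back-substitution gives: 24·(9) + 43·(-5) = 1
So 24⁻¹ ≡ 9 ≡ 9 (mod 43)
Check: 24 × 9 = 216 ≡ 1 (mod 43) ✓

24⁻¹ ≡ 9 (mod 43)


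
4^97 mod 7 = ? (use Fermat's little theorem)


Fermat's little theorem: if p is prime and gcd(a,p)=1, then a^(p-1) ≡ 1 (mod p)
p = 7 is prime, gcd(4,7) = 1
Reduce exponent: 97 mod 6 = 1
So 4^97 ≡ 4^1 (mod 7)
4^1 mod 7 = 4

4^97 ≡ 4 (mod 7)


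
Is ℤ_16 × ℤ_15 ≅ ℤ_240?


Comparing ℤ_16 × ℤ_15 and ℤ_240:
gcd(16,15) = 1, so ℤ_16 × ℤ_15 ≅ ℤ_240 (CRT)

Yes, ℤ_16 × ℤ_15 ≅ ℤ_240


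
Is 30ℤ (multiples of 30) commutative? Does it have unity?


30ℤ is a commutative ring under +,× but has no multiplicative identity (1 ∉ 30ℤ); it has no zero divisors, but without unity it is not an integral domain
Commutative: Yes
Integral domain: No
Has unity: No

30ℤ (multiples of 30): Commutative=Yes, Unity=No


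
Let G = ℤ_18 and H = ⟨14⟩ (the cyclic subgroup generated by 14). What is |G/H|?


|⟨14⟩| = n / gcd(14, 18) = 18 / 2 = 9
H is normal (ℤ_18 is abelian).
|G/H| = |G| / |H| = 18 / 9 = 2

|G/H| = 2
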